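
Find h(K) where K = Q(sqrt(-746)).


K = Q(sqrt(-746)). d mod 4 = 2, so D = disc(K) = 4d = -2984
h(K) equals the number of primitive reduced positive-definite forms (a, b, c) = a*x^2 + b*x*y + c*y^2 with b^2 - 4ac = D,
where reduced means |b| <= a <= c, with b >= 0 whenever |b| = a or a = c, and primitive means gcd(a, b, c) = 1.
Reduced forces 3a^2 <= |D| = 2984, so 1 <= a <= 31; b must have the parity of D, and c = (b^2 - D)/(4a) must be an integer >= a.
Enumerate a = 1..31, b in [-a, a]:
  a=1: (1, 0, 746)  [1]
  a=2: (2, 0, 373)  [1]
  a=3: (3, -2, 249), (3, 2, 249)  [2]
  a=4: none
  a=5: (5, -4, 150), (5, 4, 150)  [2]
  a=6: (6, -4, 125), (6, 4, 125)  [2]
  a=7..8: none
  a=9: (9, -2, 83), (9, 2, 83)  [2]
  a=10: (10, -4, 75), (10, 4, 75)  [2]
  a=11..14: none
  a=15: (15, -14, 53), (15, -4, 50), (15, 4, 50), (15, 14, 53)  [4]
  a=16: none
  a=17: (17, -12, 46), (17, 12, 46)  [2]
  a=18: (18, -16, 45), (18, 16, 45)  [2]
  a=19..22: none
  a=23: (23, -12, 34), (23, 12, 34)  [2]
  a=24: none
  a=25: (25, -4, 30), (25, 4, 30)  [2]
  a=26: none
  a=27: (27, -16, 30), (27, 16, 30)  [2]
  a=28..31: none
Total reduced forms: 1 + 1 + 2 + 2 + 2 + 2 + 2 + 4 + 2 + 2 + 2 + 2 + 2 = 26
h = 26

26


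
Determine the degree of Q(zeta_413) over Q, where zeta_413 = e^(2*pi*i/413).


The degree equals Euler's totient phi(413).
413 = 7 * 59
phi(413) = 348

348


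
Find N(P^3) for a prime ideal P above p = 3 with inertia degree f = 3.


N(P^a) = p^(a*f)
= 3^(3*3)
= 3^9
= 19683

19683


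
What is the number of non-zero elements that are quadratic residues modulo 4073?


For prime p, the number of non-zero quadratic residues is (p-1)/2.
= (4073-1)/2
= 2036

2036


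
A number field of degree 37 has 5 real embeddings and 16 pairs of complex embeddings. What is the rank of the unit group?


By Dirichlet's unit theorem:
rank = r1 + r2 - 1
= 5 + 16 - 1
= 20

20


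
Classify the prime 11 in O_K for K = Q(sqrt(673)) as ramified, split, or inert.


K = Q(sqrt(673)). Since d mod 4 = 1, disc(K) = 673.
Check p | disc: 673 mod 11 = 2.
p does not divide disc. Compute Legendre symbol (d/p):
2^((11-1)/2) mod 11 = -1
(d/p) = -1, so p is inert: (p) stays prime with e=1, f=2, g=1.
Therefore p is inert.

inert


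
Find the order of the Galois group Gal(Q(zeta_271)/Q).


|Gal(Q(zeta_271)/Q)| = phi(271)
= 270

270


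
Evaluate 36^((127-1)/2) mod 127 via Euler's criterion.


p = 127 is prime and the exponent is (p-1)/2 = 63, so by Euler's criterion 36^63 = (36/127) = +1 or -1 mod 127.
Compute by square-and-multiply:
  63 = 32 + 16 + 8 + 4 + 2 + 1 (binary 111111)
  Repeated squaring mod 127: 36^1 = 36, 36^2 = 26, 36^4 = 41, 36^8 = 30, 36^16 = 11, 36^32 = 121
  36^63 = 36^32 * 36^16 * 36^8 * 36^4 * 36^2 * 36^1 = 121 * 11 * 30 * 41 * 26 * 36 mod 127
    121 * 11 = 1331 = 61 mod 127
    61 * 30 = 1830 = 52 mod 127
    52 * 41 = 2132 = 100 mod 127
    100 * 26 = 2600 = 60 mod 127
    60 * 36 = 2160 = 1 mod 127
  36^63 = 1 mod 127
Result 1: 36 is a quadratic residue mod 127.
36^63 mod 127 = 1

1


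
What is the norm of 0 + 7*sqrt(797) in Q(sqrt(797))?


N(a + b*sqrt(d)) = a^2 - d*b^2
= (0)^2 - (797)*(7)^2
= 0 - 39053
= -39053

-39053


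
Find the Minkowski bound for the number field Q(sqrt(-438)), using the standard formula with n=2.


d = -438, d mod 4 = 2, so disc(K) = 4d = -1752; |disc(K)| = 1752
Imaginary quadratic field, so n = 2, s = r2 = 1, r1 = 0
M = (n!/n^n) * (4/pi)^s * sqrt(|disc(K)|) = (2!/2^2) * (4/pi)^1 * sqrt(1752)
= 0.5 * 1.273240 * 41.856899
= 26.6469

26.6469


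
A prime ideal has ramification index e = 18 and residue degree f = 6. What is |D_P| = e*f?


|D_P| = e * f
= 18 * 6
= 108

108


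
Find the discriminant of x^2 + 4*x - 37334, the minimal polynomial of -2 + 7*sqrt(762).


The element -2 + 7*sqrt(762) has minimal polynomial:
x^2 + 4*x - 37334
Discriminant = (4)^2 - 4*(-37334)
= 16 + 149336
= 149352

149352


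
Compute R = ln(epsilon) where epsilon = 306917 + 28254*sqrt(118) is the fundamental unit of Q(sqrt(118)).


epsilon = 306917 + 28254*sqrt(118)
= 613834.0000
R = ln(613834.0000)
= 13.3275

13.3275


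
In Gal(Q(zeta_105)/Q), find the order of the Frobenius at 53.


The Frobenius at p in Gal(Q(zeta_n)/Q) = (Z/nZ)* is the class of p, so its order is ord_105(53), the smallest k >= 1 with 53^k = 1 mod 105.
n = 105 = 3 * 5 * 7, phi(105) = 48; the order divides phi(n).
Divisors of 48: 1, 2, 3, 4, 6, 8, 12, 16, 24, 48
Repeated squaring mod 105: 53^1 = 53, 53^2 = 79, 53^4 = 46, 53^8 = 16, 53^16 = 46, 53^32 = 16
Test divisors in increasing order:
  k=1: 53^1 = 53 mod 105
  k=2: 53^2 = 79 mod 105
  k=3: 53^3 = 79 * 53 = 92 mod 105
  k=4: 53^4 = 46 mod 105
  k=6: 53^6 = 46 * 79 = 64 mod 105
  k=8: 53^8 = 16 mod 105
  k=12: 53^12 = 16 * 46 = 1 mod 105  <- first divisor giving 1
Order = 12

12


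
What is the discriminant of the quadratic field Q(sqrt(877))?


For K = Q(sqrt(d)) with d squarefree: disc(K) = d if d = 1 mod 4, and disc(K) = 4d if d = 2 or 3 mod 4.
Here d = 877, and d mod 4 = 1.
d = 1 mod 4 (O_K = Z[(1+sqrt(d))/2]), so disc(K) = d = 877

877


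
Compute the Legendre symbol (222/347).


p = 347 is prime, so compute (222/347) with the reciprocity algorithm (Jacobi-symbol steps: pull out 2s via (2/n), flip via reciprocity, reduce):
  pull out 2: (2/347) = -1  (since 347 mod 8 = 3)
  reciprocity: (111/347) -> -(347/111)
  reduce: (14/111)
  pull out 2: (2/111) = +1  (since 111 mod 8 = 7)
  reciprocity: (7/111) -> -(111/7)
  reduce: (6/7)
  pull out 2: (2/7) = +1  (since 7 mod 8 = 7)
  reciprocity: (3/7) -> -(7/3)
  reduce: (1/3)
  (1/3) = 1
Product of signs = 1
(222/347) = 1

1


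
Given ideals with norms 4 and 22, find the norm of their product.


N(IJ) = N(I) * N(J)
= 4 * 22
= 88

88


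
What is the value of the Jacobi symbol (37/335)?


Compute (37/335) via quadratic reciprocity:
  reciprocity: (37/335) -> +(335/37)
  reduce: (2/37)
  pull out 2: (2/37) = -1  (since 37 mod 8 = 5)
  (1/37) = 1
Product of signs = -1

-1


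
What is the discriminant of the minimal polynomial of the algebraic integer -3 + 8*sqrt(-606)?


The element -3 + 8*sqrt(-606) has minimal polynomial:
x^2 + 6*x + 38793
Discriminant = (6)^2 - 4*(38793)
= 36 - 155172
= -155136

-155136


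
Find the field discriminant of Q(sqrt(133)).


For K = Q(sqrt(d)) with d squarefree: disc(K) = d if d = 1 mod 4, and disc(K) = 4d if d = 2 or 3 mod 4.
Here d = 133, and d mod 4 = 1.
d = 1 mod 4 (O_K = Z[(1+sqrt(d))/2]), so disc(K) = d = 133

133


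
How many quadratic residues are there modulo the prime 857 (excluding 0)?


For prime p, the number of non-zero quadratic residues is (p-1)/2.
= (857-1)/2
= 428

428


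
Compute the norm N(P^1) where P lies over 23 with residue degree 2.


N(P^a) = p^(a*f)
= 23^(1*2)
= 23^2
= 529

529


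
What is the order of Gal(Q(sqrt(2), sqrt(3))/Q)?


The 2 square roots of distinct primes are multiplicatively independent over Q,
so [K:Q] = 2^2 and Gal(K/Q) is isomorphic to (Z/2Z)^2.
|Gal| = 2^2 = 4

4


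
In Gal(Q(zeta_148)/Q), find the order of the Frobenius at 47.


The Frobenius at p in Gal(Q(zeta_n)/Q) = (Z/nZ)* is the class of p, so its order is ord_148(47), the smallest k >= 1 with 47^k = 1 mod 148.
n = 148 = 2^2 * 37, phi(148) = 72; the order divides phi(n).
Divisors of 72: 1, 2, 3, 4, 6, 8, 9, 12, 18, 24, 36, 72
Repeated squaring mod 148: 47^1 = 47, 47^2 = 137, 47^4 = 121, 47^8 = 137, 47^16 = 121, 47^32 = 137, 47^64 = 121
Test divisors in increasing order:
  k=1: 47^1 = 47 mod 148
  k=2: 47^2 = 137 mod 148
  k=3: 47^3 = 137 * 47 = 75 mod 148
  k=4: 47^4 = 121 mod 148
  k=6: 47^6 = 121 * 137 = 1 mod 148  <- first divisor giving 1
Order = 6

6


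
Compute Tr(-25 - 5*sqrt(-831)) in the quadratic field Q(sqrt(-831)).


Tr(a + b*sqrt(d)) = (a + b*sqrt(d)) + (a - b*sqrt(d)) = 2a
= 2 * (-25)
= -50

-50


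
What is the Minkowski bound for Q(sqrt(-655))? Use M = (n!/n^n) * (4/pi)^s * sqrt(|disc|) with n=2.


d = -655, d mod 4 = 1, so disc(K) = d = -655; |disc(K)| = 655
Imaginary quadratic field, so n = 2, s = r2 = 1, r1 = 0
M = (n!/n^n) * (4/pi)^s * sqrt(|disc(K)|) = (2!/2^2) * (4/pi)^1 * sqrt(655)
= 0.5 * 1.273240 * 25.592968
= 16.2930

16.2930


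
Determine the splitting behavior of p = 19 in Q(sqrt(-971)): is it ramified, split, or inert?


K = Q(sqrt(-971)). Since d mod 4 = 1, disc(K) = -971.
Check p | disc: -971 mod 19 = 17.
p does not divide disc. Compute Legendre symbol (d/p):
17^((19-1)/2) mod 19 = 1
(d/p) = 1, so p splits: (p) = P*P' with e=1, f=1, g=2.
Therefore p is split.

split


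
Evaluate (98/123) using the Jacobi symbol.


Compute (98/123) via quadratic reciprocity:
  pull out 2: (2/123) = -1  (since 123 mod 8 = 3)
  reciprocity: (49/123) -> +(123/49)
  reduce: (25/49)
  reciprocity: (25/49) -> +(49/25)
  reduce: (24/25)
  pull out 2: (2/25) = +1  (since 25 mod 8 = 1)
  pull out 2: (2/25) = +1  (since 25 mod 8 = 1)
  pull out 2: (2/25) = +1  (since 25 mod 8 = 1)
  reciprocity: (3/25) -> +(25/3)
  reduce: (1/3)
  (1/3) = 1
Product of signs = -1

-1


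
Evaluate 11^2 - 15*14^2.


x^2 - d*y^2
= 11^2 - 15*14^2
= 121 - 2940
= -2819

-2819


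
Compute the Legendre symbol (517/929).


p = 929 is prime, so compute (517/929) with the reciprocity algorithm (Jacobi-symbol steps: pull out 2s via (2/n), flip via reciprocity, reduce):
  reciprocity: (517/929) -> +(929/517)
  reduce: (412/517)
  pull out 2: (2/517) = -1  (since 517 mod 8 = 5)
  pull out 2: (2/517) = -1  (since 517 mod 8 = 5)
  reciprocity: (103/517) -> +(517/103)
  reduce: (2/103)
  pull out 2: (2/103) = +1  (since 103 mod 8 = 7)
  (1/103) = 1
Product of signs = 1
(517/929) = 1

1


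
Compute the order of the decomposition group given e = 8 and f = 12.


|D_P| = e * f
= 8 * 12
= 96

96


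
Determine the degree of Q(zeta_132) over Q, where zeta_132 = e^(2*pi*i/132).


The degree equals Euler's totient phi(132).
132 = 2^2 * 3 * 11
phi(132) = 40

40


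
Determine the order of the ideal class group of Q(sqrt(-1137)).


K = Q(sqrt(-1137)). d mod 4 = 3, so D = disc(K) = 4d = -4548
h(K) equals the number of primitive reduced positive-definite forms (a, b, c) = a*x^2 + b*x*y + c*y^2 with b^2 - 4ac = D,
where reduced means |b| <= a <= c, with b >= 0 whenever |b| = a or a = c, and primitive means gcd(a, b, c) = 1.
Reduced forces 3a^2 <= |D| = 4548, so 1 <= a <= 38; b must have the parity of D, and c = (b^2 - D)/(4a) must be an integer >= a.
Enumerate a = 1..38, b in [-a, a]:
  a=1: (1, 0, 1137)  [1]
  a=2: (2, 2, 569)  [1]
  a=3: (3, 0, 379)  [1]
  a=4..5: none
  a=6: (6, 6, 191)  [1]
  a=7: (7, -4, 163), (7, 4, 163)  [2]
  a=8..13: none
  a=14: (14, -10, 83), (14, 10, 83)  [2]
  a=15..16: none
  a=17: (17, -12, 69), (17, 12, 69)  [2]
  a=18..20: none
  a=21: (21, -18, 58), (21, 18, 58)  [2]
  a=22: none
  a=23: (23, -12, 51), (23, 12, 51)  [2]
  a=24..28: none
  a=29: (29, -18, 42), (29, 18, 42)  [2]
  a=30: none
  a=31: (31, -28, 43), (31, 28, 43)  [2]
  a=32..33: none
  a=34: (34, -22, 37), (34, 22, 37)  [2]
  a=35..38: none
Total reduced forms: 1 + 1 + 1 + 1 + 2 + 2 + 2 + 2 + 2 + 2 + 2 + 2 = 20
h = 20

20


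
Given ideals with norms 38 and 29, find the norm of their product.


N(IJ) = N(I) * N(J)
= 38 * 29
= 1102

1102


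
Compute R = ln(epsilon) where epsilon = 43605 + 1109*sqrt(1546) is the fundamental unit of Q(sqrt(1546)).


epsilon = 43605 + 1109*sqrt(1546)
= 87210.0000
R = ln(87210.0000)
= 11.3761

11.3761


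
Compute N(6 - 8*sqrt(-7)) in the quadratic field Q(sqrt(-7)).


N(a + b*sqrt(d)) = a^2 - d*b^2
= (6)^2 - (-7)*(-8)^2
= 36 + 448
= 484

484


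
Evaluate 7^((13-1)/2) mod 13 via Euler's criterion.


p = 13 is prime and the exponent is (p-1)/2 = 6, so by Euler's criterion 7^6 = (7/13) = +1 or -1 mod 13.
Compute by square-and-multiply:
  6 = 4 + 2 (binary 110)
  Repeated squaring mod 13: 7^1 = 7, 7^2 = 10, 7^4 = 9
  7^6 = 7^4 * 7^2 = 9 * 10 mod 13
    9 * 10 = 90 = 12 mod 13
  7^6 = 12 mod 13
Result 12 = p - 1 = -1 mod 13: 7 is a quadratic non-residue mod 13. As a residue in [0, p-1] the value is 12.
7^6 mod 13 = 12

12


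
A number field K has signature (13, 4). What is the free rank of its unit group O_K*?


By Dirichlet's unit theorem:
rank = r1 + r2 - 1
= 13 + 4 - 1
= 16

16


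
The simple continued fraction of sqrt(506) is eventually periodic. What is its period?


Run the CF algorithm for sqrt(506).
a_0 = floor(sqrt(506)) = 22; set m_0=0, q_0=1.
Recurrence: m' = q*a - m,  q' = (d - m'^2)/q,  a' = floor((a_0 + m')/q').
  step 1: m=22, q=22, a=2
  step 2: m=22, q=1, a=44
a_2 = 2*a_0 = 44, so the period closes here.
sqrt(506) = [22; 2, 44]
Period length = 2

2


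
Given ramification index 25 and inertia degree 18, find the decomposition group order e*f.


|D_P| = e * f
= 25 * 18
= 450

450


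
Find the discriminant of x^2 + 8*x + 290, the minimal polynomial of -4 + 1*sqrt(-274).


The element -4 + 1*sqrt(-274) has minimal polynomial:
x^2 + 8*x + 290
Discriminant = (8)^2 - 4*(290)
= 64 - 1160
= -1096

-1096


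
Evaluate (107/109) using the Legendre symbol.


p = 109 is prime, so compute (107/109) with the reciprocity algorithm (Jacobi-symbol steps: pull out 2s via (2/n), flip via reciprocity, reduce):
  reciprocity: (107/109) -> +(109/107)
  reduce: (2/107)
  pull out 2: (2/107) = -1  (since 107 mod 8 = 3)
  (1/107) = 1
Product of signs = -1
(107/109) = -1

-1


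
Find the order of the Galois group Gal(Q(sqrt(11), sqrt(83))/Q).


The 2 square roots of distinct primes are multiplicatively independent over Q,
so [K:Q] = 2^2 and Gal(K/Q) is isomorphic to (Z/2Z)^2.
|Gal| = 2^2 = 4

4


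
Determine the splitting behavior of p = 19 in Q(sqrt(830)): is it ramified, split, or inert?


K = Q(sqrt(830)). Since d mod 4 = 2, disc(K) = 3320.
Check p | disc: 3320 mod 19 = 14.
p does not divide disc. Compute Legendre symbol (d/p):
13^((19-1)/2) mod 19 = -1
(d/p) = -1, so p is inert: (p) stays prime with e=1, f=2, g=1.
Therefore p is inert.

inert


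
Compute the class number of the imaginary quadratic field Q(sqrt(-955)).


K = Q(sqrt(-955)). d mod 4 = 1, so D = disc(K) = d = -955
h(K) equals the number of primitive reduced positive-definite forms (a, b, c) = a*x^2 + b*x*y + c*y^2 with b^2 - 4ac = D,
where reduced means |b| <= a <= c, with b >= 0 whenever |b| = a or a = c, and primitive means gcd(a, b, c) = 1.
Reduced forces 3a^2 <= |D| = 955, so 1 <= a <= 17; b must have the parity of D, and c = (b^2 - D)/(4a) must be an integer >= a.
Enumerate a = 1..17, b in [-a, a]:
  a=1: (1, 1, 239)  [1]
  a=2..4: none
  a=5: (5, 5, 49)  [1]
  a=6: none
  a=7: (7, -5, 35), (7, 5, 35)  [2]
  a=8..17: none
Total reduced forms: 1 + 1 + 2 = 4
h = 4

4


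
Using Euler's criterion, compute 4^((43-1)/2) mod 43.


p = 43 is prime and the exponent is (p-1)/2 = 21, so by Euler's criterion 4^21 = (4/43) = +1 or -1 mod 43.
Compute by square-and-multiply:
  21 = 16 + 4 + 1 (binary 10101)
  Repeated squaring mod 43: 4^1 = 4, 4^2 = 16, 4^4 = 41, 4^8 = 4, 4^16 = 16
  4^21 = 4^16 * 4^4 * 4^1 = 16 * 41 * 4 mod 43
    16 * 41 = 656 = 11 mod 43
    11 * 4 = 44 = 1 mod 43
  4^21 = 1 mod 43
Result 1: 4 is a quadratic residue mod 43.
4^21 mod 43 = 1

1


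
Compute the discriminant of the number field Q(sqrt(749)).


For K = Q(sqrt(d)) with d squarefree: disc(K) = d if d = 1 mod 4, and disc(K) = 4d if d = 2 or 3 mod 4.
Here d = 749, and d mod 4 = 1.
d = 1 mod 4 (O_K = Z[(1+sqrt(d))/2]), so disc(K) = d = 749

749


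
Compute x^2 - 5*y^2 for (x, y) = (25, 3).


x^2 - d*y^2
= 25^2 - 5*3^2
= 625 - 45
= 580

580


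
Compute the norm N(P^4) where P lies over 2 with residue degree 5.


N(P^a) = p^(a*f)
= 2^(4*5)
= 2^20
= 1048576

1048576


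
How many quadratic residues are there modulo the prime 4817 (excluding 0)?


For prime p, the number of non-zero quadratic residues is (p-1)/2.
= (4817-1)/2
= 2408

2408


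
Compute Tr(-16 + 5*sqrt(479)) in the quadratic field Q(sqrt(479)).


Tr(a + b*sqrt(d)) = (a + b*sqrt(d)) + (a - b*sqrt(d)) = 2a
= 2 * (-16)
= -32

-32


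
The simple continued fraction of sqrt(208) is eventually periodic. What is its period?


Run the CF algorithm for sqrt(208).
a_0 = floor(sqrt(208)) = 14; set m_0=0, q_0=1.
Recurrence: m' = q*a - m,  q' = (d - m'^2)/q,  a' = floor((a_0 + m')/q').
  step 1: m=14, q=12, a=2
  step 2: m=10, q=9, a=2
  step 3: m=8, q=16, a=1
  step 4: m=8, q=9, a=2
  step 5: m=10, q=12, a=2
  step 6: m=14, q=1, a=28
a_6 = 2*a_0 = 28, so the period closes here.
sqrt(208) = [14; 2, 2, 1, 2, 2, 28]
Period length = 6

6


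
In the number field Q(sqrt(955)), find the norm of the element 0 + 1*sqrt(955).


N(a + b*sqrt(d)) = a^2 - d*b^2
= (0)^2 - (955)*(1)^2
= 0 - 955
= -955

-955


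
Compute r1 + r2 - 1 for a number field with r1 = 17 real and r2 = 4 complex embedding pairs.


By Dirichlet's unit theorem:
rank = r1 + r2 - 1
= 17 + 4 - 1
= 20

20


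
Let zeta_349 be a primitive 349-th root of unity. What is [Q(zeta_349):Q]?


The degree equals Euler's totient phi(349).
349 = 349
phi(349) = 348

348


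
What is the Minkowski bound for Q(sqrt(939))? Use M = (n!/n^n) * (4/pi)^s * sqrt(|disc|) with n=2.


d = 939, d mod 4 = 3, so disc(K) = 4d = 3756; |disc(K)| = 3756
Real quadratic field, so n = 2, s = r2 = 0, r1 = 2
M = (n!/n^n) * (4/pi)^s * sqrt(|disc(K)|) = (2!/2^2) * (4/pi)^0 * sqrt(3756)
= 0.5 * 1.000000 * 61.286214
= 30.6431

30.6431


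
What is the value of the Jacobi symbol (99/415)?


Compute (99/415) via quadratic reciprocity:
  reciprocity: (99/415) -> -(415/99)
  reduce: (19/99)
  reciprocity: (19/99) -> -(99/19)
  reduce: (4/19)
  pull out 2: (2/19) = -1  (since 19 mod 8 = 3)
  pull out 2: (2/19) = -1  (since 19 mod 8 = 3)
  (1/19) = 1
Product of signs = 1

1


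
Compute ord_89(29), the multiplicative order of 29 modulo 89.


We want ord_89(29), the smallest k >= 1 with 29^k = 1 mod 89.
n = 89 = 89, phi(89) = 88; the order divides phi(n).
Divisors of 88: 1, 2, 4, 8, 11, 22, 44, 88
Repeated squaring mod 89: 29^1 = 29, 29^2 = 40, 29^4 = 87, 29^8 = 4, 29^16 = 16, 29^32 = 78, 29^64 = 32
Test divisors in increasing order:
  k=1: 29^1 = 29 mod 89
  k=2: 29^2 = 40 mod 89
  k=4: 29^4 = 87 mod 89
  k=8: 29^8 = 4 mod 89
  k=11: 29^11 = 4 * 40 * 29 = 12 mod 89
  k=22: 29^22 = 16 * 87 * 40 = 55 mod 89
  k=44: 29^44 = 78 * 4 * 87 = 88 mod 89
  k=88: 29^88 = 32 * 16 * 4 = 1 mod 89  <- first divisor giving 1
Order = 88

88


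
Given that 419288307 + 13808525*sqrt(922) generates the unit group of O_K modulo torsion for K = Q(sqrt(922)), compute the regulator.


epsilon = 419288307 + 13808525*sqrt(922)
= 8.3858e+08
R = ln(8.3858e+08)
= 20.5472

20.5472


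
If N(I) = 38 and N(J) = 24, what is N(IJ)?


N(IJ) = N(I) * N(J)
= 38 * 24
= 912

912


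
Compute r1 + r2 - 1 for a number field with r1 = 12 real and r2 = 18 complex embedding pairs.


By Dirichlet's unit theorem:
rank = r1 + r2 - 1
= 12 + 18 - 1
= 29

29


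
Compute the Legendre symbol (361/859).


p = 859 is prime, so compute (361/859) with the reciprocity algorithm (Jacobi-symbol steps: pull out 2s via (2/n), flip via reciprocity, reduce):
  reciprocity: (361/859) -> +(859/361)
  reduce: (137/361)
  reciprocity: (137/361) -> +(361/137)
  reduce: (87/137)
  reciprocity: (87/137) -> +(137/87)
  reduce: (50/87)
  pull out 2: (2/87) = +1  (since 87 mod 8 = 7)
  reciprocity: (25/87) -> +(87/25)
  reduce: (12/25)
  pull out 2: (2/25) = +1  (since 25 mod 8 = 1)
  pull out 2: (2/25) = +1  (since 25 mod 8 = 1)
  reciprocity: (3/25) -> +(25/3)
  reduce: (1/3)
  (1/3) = 1
Product of signs = 1
(361/859) = 1

1


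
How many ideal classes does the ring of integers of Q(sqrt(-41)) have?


K = Q(sqrt(-41)). d mod 4 = 3, so D = disc(K) = 4d = -164
h(K) equals the number of primitive reduced positive-definite forms (a, b, c) = a*x^2 + b*x*y + c*y^2 with b^2 - 4ac = D,
where reduced means |b| <= a <= c, with b >= 0 whenever |b| = a or a = c, and primitive means gcd(a, b, c) = 1.
Reduced forces 3a^2 <= |D| = 164, so 1 <= a <= 7; b must have the parity of D, and c = (b^2 - D)/(4a) must be an integer >= a.
Enumerate a = 1..7, b in [-a, a]:
  a=1: (1, 0, 41)  [1]
  a=2: (2, 2, 21)  [1]
  a=3: (3, -2, 14), (3, 2, 14)  [2]
  a=4: none
  a=5: (5, -4, 9), (5, 4, 9)  [2]
  a=6: (6, -2, 7), (6, 2, 7)  [2]
  a=7: none
Total reduced forms: 1 + 1 + 2 + 2 + 2 = 8
h = 8

8


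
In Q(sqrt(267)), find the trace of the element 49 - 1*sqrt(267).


Tr(a + b*sqrt(d)) = (a + b*sqrt(d)) + (a - b*sqrt(d)) = 2a
= 2 * (49)
= 98

98


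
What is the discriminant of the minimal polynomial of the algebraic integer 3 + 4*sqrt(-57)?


The element 3 + 4*sqrt(-57) has minimal polynomial:
x^2 - 6*x + 921
Discriminant = (-6)^2 - 4*(921)
= 36 - 3684
= -3648

-3648


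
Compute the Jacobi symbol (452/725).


Compute (452/725) via quadratic reciprocity:
  pull out 2: (2/725) = -1  (since 725 mod 8 = 5)
  pull out 2: (2/725) = -1  (since 725 mod 8 = 5)
  reciprocity: (113/725) -> +(725/113)
  reduce: (47/113)
  reciprocity: (47/113) -> +(113/47)
  reduce: (19/47)
  reciprocity: (19/47) -> -(47/19)
  reduce: (9/19)
  reciprocity: (9/19) -> +(19/9)
  reduce: (1/9)
  (1/9) = 1
Product of signs = -1

-1


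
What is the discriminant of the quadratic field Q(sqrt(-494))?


For K = Q(sqrt(d)) with d squarefree: disc(K) = d if d = 1 mod 4, and disc(K) = 4d if d = 2 or 3 mod 4.
Here d = -494, and d mod 4 = 2.
d = 2 mod 4, not 1 (O_K = Z[sqrt(d)]), so disc(K) = 4d = 4 * (-494) = -1976

-1976


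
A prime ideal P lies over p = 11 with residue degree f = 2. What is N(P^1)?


N(P^a) = p^(a*f)
= 11^(1*2)
= 11^2
= 121

121


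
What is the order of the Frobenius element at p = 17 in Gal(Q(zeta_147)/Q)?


The Frobenius at p in Gal(Q(zeta_n)/Q) = (Z/nZ)* is the class of p, so its order is ord_147(17), the smallest k >= 1 with 17^k = 1 mod 147.
n = 147 = 3 * 7^2, phi(147) = 84; the order divides phi(n).
Divisors of 84: 1, 2, 3, 4, 6, 7, 12, 14, 21, 28, 42, 84
Repeated squaring mod 147: 17^1 = 17, 17^2 = 142, 17^4 = 25, 17^8 = 37, 17^16 = 46, 17^32 = 58, 17^64 = 130
Test divisors in increasing order:
  k=1: 17^1 = 17 mod 147
  k=2: 17^2 = 142 mod 147
  k=3: 17^3 = 142 * 17 = 62 mod 147
  k=4: 17^4 = 25 mod 147
  k=6: 17^6 = 25 * 142 = 22 mod 147
  k=7: 17^7 = 25 * 142 * 17 = 80 mod 147
  k=12: 17^12 = 37 * 25 = 43 mod 147
  k=14: 17^14 = 37 * 25 * 142 = 79 mod 147
  k=21: 17^21 = 46 * 25 * 17 = 146 mod 147
  k=28: 17^28 = 46 * 37 * 25 = 67 mod 147
  k=42: 17^42 = 58 * 37 * 142 = 1 mod 147  <- first divisor giving 1
Order = 42

42


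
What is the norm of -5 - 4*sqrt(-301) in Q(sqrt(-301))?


N(a + b*sqrt(d)) = a^2 - d*b^2
= (-5)^2 - (-301)*(-4)^2
= 25 + 4816
= 4841

4841


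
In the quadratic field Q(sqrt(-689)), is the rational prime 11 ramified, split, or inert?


K = Q(sqrt(-689)). Since d mod 4 = 3, disc(K) = -2756.
Check p | disc: -2756 mod 11 = 5.
p does not divide disc. Compute Legendre symbol (d/p):
4^((11-1)/2) mod 11 = 1
(d/p) = 1, so p splits: (p) = P*P' with e=1, f=1, g=2.
Therefore p is split.

split


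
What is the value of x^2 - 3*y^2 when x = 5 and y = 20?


x^2 - d*y^2
= 5^2 - 3*20^2
= 25 - 1200
= -1175

-1175


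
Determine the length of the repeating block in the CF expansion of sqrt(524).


Run the CF algorithm for sqrt(524).
a_0 = floor(sqrt(524)) = 22; set m_0=0, q_0=1.
Recurrence: m' = q*a - m,  q' = (d - m'^2)/q,  a' = floor((a_0 + m')/q').
  step 1: m=22, q=40, a=1
  step 2: m=18, q=5, a=8
  step 3: m=22, q=8, a=5
  step 4: m=18, q=25, a=1
  step 5: m=7, q=19, a=1
  step 6: m=12, q=20, a=1
  step 7: m=8, q=23, a=1
  step 8: m=15, q=13, a=2
  step 9: m=11, q=31, a=1
  step 10: m=20, q=4, a=10
  step 11: m=20, q=31, a=1
  step 12: m=11, q=13, a=2
  step 13: m=15, q=23, a=1
  step 14: m=8, q=20, a=1
  step 15: m=12, q=19, a=1
  step 16: m=7, q=25, a=1
  step 17: m=18, q=8, a=5
  step 18: m=22, q=5, a=8
  step 19: m=18, q=40, a=1
  step 20: m=22, q=1, a=44
a_20 = 2*a_0 = 44, so the period closes here.
sqrt(524) = [22; 1, 8, 5, 1, 1, 1, 1, 2, 1, 10, 1, 2, 1, 1, 1, 1, 5, 8, 1, 44]
Period length = 20

20


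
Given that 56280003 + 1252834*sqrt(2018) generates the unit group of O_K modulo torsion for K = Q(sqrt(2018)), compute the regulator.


epsilon = 56280003 + 1252834*sqrt(2018)
= 1.1256e+08
R = ln(1.1256e+08)
= 18.5390

18.5390


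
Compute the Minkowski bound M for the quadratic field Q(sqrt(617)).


d = 617, d mod 4 = 1, so disc(K) = d = 617; |disc(K)| = 617
Real quadratic field, so n = 2, s = r2 = 0, r1 = 2
M = (n!/n^n) * (4/pi)^s * sqrt(|disc(K)|) = (2!/2^2) * (4/pi)^0 * sqrt(617)
= 0.5 * 1.000000 * 24.839485
= 12.4197

12.4197


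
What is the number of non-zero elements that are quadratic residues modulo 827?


For prime p, the number of non-zero quadratic residues is (p-1)/2.
= (827-1)/2
= 413

413


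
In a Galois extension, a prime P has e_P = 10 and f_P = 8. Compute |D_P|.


|D_P| = e * f
= 10 * 8
= 80

80


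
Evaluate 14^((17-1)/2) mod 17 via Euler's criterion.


p = 17 is prime and the exponent is (p-1)/2 = 8, so by Euler's criterion 14^8 = (14/17) = +1 or -1 mod 17.
Compute by square-and-multiply:
  8 = 8 (binary 1000)
  Repeated squaring mod 17: 14^1 = 14, 14^2 = 9, 14^4 = 13, 14^8 = 16
  14^8 = 16 mod 17
Result 16 = p - 1 = -1 mod 17: 14 is a quadratic non-residue mod 17. As a residue in [0, p-1] the value is 16.
14^8 mod 17 = 16

16


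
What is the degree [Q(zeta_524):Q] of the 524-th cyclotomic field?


The degree equals Euler's totient phi(524).
524 = 2^2 * 131
phi(524) = 260

260


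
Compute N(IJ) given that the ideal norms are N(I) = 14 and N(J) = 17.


N(IJ) = N(I) * N(J)
= 14 * 17
= 238

238


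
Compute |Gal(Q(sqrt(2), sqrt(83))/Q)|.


The 2 square roots of distinct primes are multiplicatively independent over Q,
so [K:Q] = 2^2 and Gal(K/Q) is isomorphic to (Z/2Z)^2.
|Gal| = 2^2 = 4

4


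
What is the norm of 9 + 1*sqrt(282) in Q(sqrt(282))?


N(a + b*sqrt(d)) = a^2 - d*b^2
= (9)^2 - (282)*(1)^2
= 81 - 282
= -201

-201


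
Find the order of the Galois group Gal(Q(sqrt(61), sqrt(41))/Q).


The 2 square roots of distinct primes are multiplicatively independent over Q,
so [K:Q] = 2^2 and Gal(K/Q) is isomorphic to (Z/2Z)^2.
|Gal| = 2^2 = 4

4


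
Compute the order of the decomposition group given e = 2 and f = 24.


|D_P| = e * f
= 2 * 24
= 48

48


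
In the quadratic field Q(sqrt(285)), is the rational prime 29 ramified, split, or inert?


K = Q(sqrt(285)). Since d mod 4 = 1, disc(K) = 285.
Check p | disc: 285 mod 29 = 24.
p does not divide disc. Compute Legendre symbol (d/p):
24^((29-1)/2) mod 29 = 1
(d/p) = 1, so p splits: (p) = P*P' with e=1, f=1, g=2.
Therefore p is split.

split


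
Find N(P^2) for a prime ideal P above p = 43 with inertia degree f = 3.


N(P^a) = p^(a*f)
= 43^(2*3)
= 43^6
= 6321363049

6321363049


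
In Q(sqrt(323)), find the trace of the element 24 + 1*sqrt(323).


Tr(a + b*sqrt(d)) = (a + b*sqrt(d)) + (a - b*sqrt(d)) = 2a
= 2 * (24)
= 48

48


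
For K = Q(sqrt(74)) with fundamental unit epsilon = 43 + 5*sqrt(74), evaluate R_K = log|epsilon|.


epsilon = 43 + 5*sqrt(74)
= 86.0116
R = ln(86.0116)
= 4.4545

4.4545


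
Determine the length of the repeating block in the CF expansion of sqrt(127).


Run the CF algorithm for sqrt(127).
a_0 = floor(sqrt(127)) = 11; set m_0=0, q_0=1.
Recurrence: m' = q*a - m,  q' = (d - m'^2)/q,  a' = floor((a_0 + m')/q').
  step 1: m=11, q=6, a=3
  step 2: m=7, q=13, a=1
  step 3: m=6, q=7, a=2
  step 4: m=8, q=9, a=2
  step 5: m=10, q=3, a=7
  step 6: m=11, q=2, a=11
  step 7: m=11, q=3, a=7
  step 8: m=10, q=9, a=2
  step 9: m=8, q=7, a=2
  step 10: m=6, q=13, a=1
  step 11: m=7, q=6, a=3
  step 12: m=11, q=1, a=22
a_12 = 2*a_0 = 22, so the period closes here.
sqrt(127) = [11; 3, 1, 2, 2, 7, 11, 7, 2, 2, 1, 3, 22]
Period length = 12

12


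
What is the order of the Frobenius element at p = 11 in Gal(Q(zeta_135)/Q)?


The Frobenius at p in Gal(Q(zeta_n)/Q) = (Z/nZ)* is the class of p, so its order is ord_135(11), the smallest k >= 1 with 11^k = 1 mod 135.
n = 135 = 3^3 * 5, phi(135) = 72; the order divides phi(n).
Divisors of 72: 1, 2, 3, 4, 6, 8, 9, 12, 18, 24, 36, 72
Repeated squaring mod 135: 11^1 = 11, 11^2 = 121, 11^4 = 61, 11^8 = 76, 11^16 = 106, 11^32 = 31, 11^64 = 16
Test divisors in increasing order:
  k=1: 11^1 = 11 mod 135
  k=2: 11^2 = 121 mod 135
  k=3: 11^3 = 121 * 11 = 116 mod 135
  k=4: 11^4 = 61 mod 135
  k=6: 11^6 = 61 * 121 = 91 mod 135
  k=8: 11^8 = 76 mod 135
  k=9: 11^9 = 76 * 11 = 26 mod 135
  k=12: 11^12 = 76 * 61 = 46 mod 135
  k=18: 11^18 = 106 * 121 = 1 mod 135  <- first divisor giving 1
Order = 18

18


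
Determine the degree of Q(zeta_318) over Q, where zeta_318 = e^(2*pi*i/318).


The degree equals Euler's totient phi(318).
318 = 2 * 3 * 53
phi(318) = 104

104


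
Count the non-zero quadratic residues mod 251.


For prime p, the number of non-zero quadratic residues is (p-1)/2.
= (251-1)/2
= 125

125


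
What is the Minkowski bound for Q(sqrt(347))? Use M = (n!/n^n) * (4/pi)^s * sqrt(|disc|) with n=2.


d = 347, d mod 4 = 3, so disc(K) = 4d = 1388; |disc(K)| = 1388
Real quadratic field, so n = 2, s = r2 = 0, r1 = 2
M = (n!/n^n) * (4/pi)^s * sqrt(|disc(K)|) = (2!/2^2) * (4/pi)^0 * sqrt(1388)
= 0.5 * 1.000000 * 37.255872
= 18.6279

18.6279


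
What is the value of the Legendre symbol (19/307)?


p = 307 is prime, so compute (19/307) with the reciprocity algorithm (Jacobi-symbol steps: pull out 2s via (2/n), flip via reciprocity, reduce):
  reciprocity: (19/307) -> -(307/19)
  reduce: (3/19)
  reciprocity: (3/19) -> -(19/3)
  reduce: (1/3)
  (1/3) = 1
Product of signs = 1
(19/307) = 1

1


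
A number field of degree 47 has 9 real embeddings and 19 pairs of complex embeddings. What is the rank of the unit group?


By Dirichlet's unit theorem:
rank = r1 + r2 - 1
= 9 + 19 - 1
= 27

27


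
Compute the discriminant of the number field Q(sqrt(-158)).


For K = Q(sqrt(d)) with d squarefree: disc(K) = d if d = 1 mod 4, and disc(K) = 4d if d = 2 or 3 mod 4.
Here d = -158, and d mod 4 = 2.
d = 2 mod 4, not 1 (O_K = Z[sqrt(d)]), so disc(K) = 4d = 4 * (-158) = -632

-632


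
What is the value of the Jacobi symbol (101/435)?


Compute (101/435) via quadratic reciprocity:
  reciprocity: (101/435) -> +(435/101)
  reduce: (31/101)
  reciprocity: (31/101) -> +(101/31)
  reduce: (8/31)
  pull out 2: (2/31) = +1  (since 31 mod 8 = 7)
  pull out 2: (2/31) = +1  (since 31 mod 8 = 7)
  pull out 2: (2/31) = +1  (since 31 mod 8 = 7)
  (1/31) = 1
Product of signs = 1

1


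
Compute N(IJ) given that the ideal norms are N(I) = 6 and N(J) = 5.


N(IJ) = N(I) * N(J)
= 6 * 5
= 30

30


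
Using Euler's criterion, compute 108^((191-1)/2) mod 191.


p = 191 is prime and the exponent is (p-1)/2 = 95, so by Euler's criterion 108^95 = (108/191) = +1 or -1 mod 191.
Compute by square-and-multiply:
  95 = 64 + 16 + 8 + 4 + 2 + 1 (binary 1011111)
  Repeated squaring mod 191: 108^1 = 108, 108^2 = 13, 108^4 = 169, 108^8 = 102, 108^16 = 90, 108^32 = 78, 108^64 = 163
  108^95 = 108^64 * 108^16 * 108^8 * 108^4 * 108^2 * 108^1 = 163 * 90 * 102 * 169 * 13 * 108 mod 191
    163 * 90 = 14670 = 154 mod 191
    154 * 102 = 15708 = 46 mod 191
    46 * 169 = 7774 = 134 mod 191
    134 * 13 = 1742 = 23 mod 191
    23 * 108 = 2484 = 1 mod 191
  108^95 = 1 mod 191
Result 1: 108 is a quadratic residue mod 191.
108^95 mod 191 = 1

1


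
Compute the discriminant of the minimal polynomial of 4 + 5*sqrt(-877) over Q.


The element 4 + 5*sqrt(-877) has minimal polynomial:
x^2 - 8*x + 21941
Discriminant = (-8)^2 - 4*(21941)
= 64 - 87764
= -87700

-87700


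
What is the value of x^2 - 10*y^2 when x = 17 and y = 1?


x^2 - d*y^2
= 17^2 - 10*1^2
= 289 - 10
= 279

279


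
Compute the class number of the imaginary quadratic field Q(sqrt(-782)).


K = Q(sqrt(-782)). d mod 4 = 2, so D = disc(K) = 4d = -3128
h(K) equals the number of primitive reduced positive-definite forms (a, b, c) = a*x^2 + b*x*y + c*y^2 with b^2 - 4ac = D,
where reduced means |b| <= a <= c, with b >= 0 whenever |b| = a or a = c, and primitive means gcd(a, b, c) = 1.
Reduced forces 3a^2 <= |D| = 3128, so 1 <= a <= 32; b must have the parity of D, and c = (b^2 - D)/(4a) must be an integer >= a.
Enumerate a = 1..32, b in [-a, a]:
  a=1: (1, 0, 782)  [1]
  a=2: (2, 0, 391)  [1]
  a=3: (3, -2, 261), (3, 2, 261)  [2]
  a=4..5: none
  a=6: (6, -4, 131), (6, 4, 131)  [2]
  a=7: (7, -6, 113), (7, 6, 113)  [2]
  a=8: none
  a=9: (9, -2, 87), (9, 2, 87)  [2]
  a=10..13: none
  a=14: (14, -8, 57), (14, 8, 57)  [2]
  a=15..16: none
  a=17: (17, 0, 46)  [1]
  a=18: (18, -16, 47), (18, 16, 47)  [2]
  a=19: (19, -8, 42), (19, 8, 42)  [2]
  a=20: none
  a=21: (21, -20, 42), (21, -8, 38), (21, 8, 38), (21, 20, 42)  [4]
  a=22: none
  a=23: (23, 0, 34)  [1]
  a=24..26: none
  a=27: (27, -2, 29), (27, 2, 29)  [2]
  a=28..32: none
Total reduced forms: 1 + 1 + 2 + 2 + 2 + 2 + 2 + 1 + 2 + 2 + 4 + 1 + 2 = 24
h = 24

24


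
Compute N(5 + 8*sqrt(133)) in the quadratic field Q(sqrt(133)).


N(a + b*sqrt(d)) = a^2 - d*b^2
= (5)^2 - (133)*(8)^2
= 25 - 8512
= -8487

-8487


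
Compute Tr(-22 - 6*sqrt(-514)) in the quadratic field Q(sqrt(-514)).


Tr(a + b*sqrt(d)) = (a + b*sqrt(d)) + (a - b*sqrt(d)) = 2a
= 2 * (-22)
= -44

-44


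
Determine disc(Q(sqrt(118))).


For K = Q(sqrt(d)) with d squarefree: disc(K) = d if d = 1 mod 4, and disc(K) = 4d if d = 2 or 3 mod 4.
Here d = 118, and d mod 4 = 2.
d = 2 mod 4, not 1 (O_K = Z[sqrt(d)]), so disc(K) = 4d = 4 * (118) = 472

472


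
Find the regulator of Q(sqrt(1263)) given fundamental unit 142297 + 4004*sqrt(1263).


epsilon = 142297 + 4004*sqrt(1263)
= 284594.0000
R = ln(284594.0000)
= 12.5588

12.5588


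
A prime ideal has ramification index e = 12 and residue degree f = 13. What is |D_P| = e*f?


|D_P| = e * f
= 12 * 13
= 156

156


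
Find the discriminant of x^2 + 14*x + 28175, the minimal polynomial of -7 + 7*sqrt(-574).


The element -7 + 7*sqrt(-574) has minimal polynomial:
x^2 + 14*x + 28175
Discriminant = (14)^2 - 4*(28175)
= 196 - 112700
= -112504

-112504


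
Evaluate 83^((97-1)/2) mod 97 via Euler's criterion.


p = 97 is prime and the exponent is (p-1)/2 = 48, so by Euler's criterion 83^48 = (83/97) = +1 or -1 mod 97.
Compute by square-and-multiply:
  48 = 32 + 16 (binary 110000)
  Repeated squaring mod 97: 83^1 = 83, 83^2 = 2, 83^4 = 4, 83^8 = 16, 83^16 = 62, 83^32 = 61
  83^48 = 83^32 * 83^16 = 61 * 62 mod 97
    61 * 62 = 3782 = 96 mod 97
  83^48 = 96 mod 97
Result 96 = p - 1 = -1 mod 97: 83 is a quadratic non-residue mod 97. As a residue in [0, p-1] the value is 96.
83^48 mod 97 = 96

96


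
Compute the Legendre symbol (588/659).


p = 659 is prime, so compute (588/659) with the reciprocity algorithm (Jacobi-symbol steps: pull out 2s via (2/n), flip via reciprocity, reduce):
  pull out 2: (2/659) = -1  (since 659 mod 8 = 3)
  pull out 2: (2/659) = -1  (since 659 mod 8 = 3)
  reciprocity: (147/659) -> -(659/147)
  reduce: (71/147)
  reciprocity: (71/147) -> -(147/71)
  reduce: (5/71)
  reciprocity: (5/71) -> +(71/5)
  reduce: (1/5)
  (1/5) = 1
Product of signs = 1
(588/659) = 1

1


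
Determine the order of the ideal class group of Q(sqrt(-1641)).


K = Q(sqrt(-1641)). d mod 4 = 3, so D = disc(K) = 4d = -6564
h(K) equals the number of primitive reduced positive-definite forms (a, b, c) = a*x^2 + b*x*y + c*y^2 with b^2 - 4ac = D,
where reduced means |b| <= a <= c, with b >= 0 whenever |b| = a or a = c, and primitive means gcd(a, b, c) = 1.
Reduced forces 3a^2 <= |D| = 6564, so 1 <= a <= 46; b must have the parity of D, and c = (b^2 - D)/(4a) must be an integer >= a.
Enumerate a = 1..46, b in [-a, a]:
  a=1: (1, 0, 1641)  [1]
  a=2: (2, 2, 821)  [1]
  a=3: (3, 0, 547)  [1]
  a=4: none
  a=5: (5, -4, 329), (5, 4, 329)  [2]
  a=6: (6, 6, 275)  [1]
  a=7: (7, -4, 235), (7, 4, 235)  [2]
  a=8..9: none
  a=10: (10, -6, 165), (10, 6, 165)  [2]
  a=11: (11, -6, 150), (11, 6, 150)  [2]
  a=12: none
  a=13: (13, -12, 129), (13, 12, 129)  [2]
  a=14: (14, -10, 119), (14, 10, 119)  [2]
  a=15: (15, -6, 110), (15, 6, 110)  [2]
  a=16: none
  a=17: (17, -10, 98), (17, 10, 98)  [2]
  a=18..20: none
  a=21: (21, -18, 82), (21, 18, 82)  [2]
  a=22: (22, -6, 75), (22, 6, 75)  [2]
  a=23..24: none
  a=25: (25, -6, 66), (25, 6, 66)  [2]
  a=26: (26, -14, 65), (26, 14, 65)  [2]
  a=27..29: none
  a=30: (30, -6, 55), (30, 6, 55)  [2]
  a=31: (31, -16, 55), (31, 16, 55)  [2]
  a=32: none
  a=33: (33, -6, 50), (33, 6, 50)  [2]
  a=34: (34, -10, 49), (34, 10, 49)  [2]
  a=35: (35, -24, 51), (35, -4, 47), (35, 4, 47), (35, 24, 51)  [4]
  a=36..38: none
  a=39: (39, -12, 43), (39, 12, 43)  [2]
  a=40: none
  a=41: (41, -18, 42), (41, 18, 42)  [2]
  a=42..46: none
Total reduced forms: 1 + 1 + 1 + 2 + 1 + 2 + 2 + 2 + 2 + 2 + 2 + 2 + 2 + 2 + 2 + 2 + 2 + 2 + 2 + 2 + 4 + 2 + 2 = 44
h = 44

44


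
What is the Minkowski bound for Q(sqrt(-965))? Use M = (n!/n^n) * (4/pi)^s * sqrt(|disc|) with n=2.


d = -965, d mod 4 = 3, so disc(K) = 4d = -3860; |disc(K)| = 3860
Imaginary quadratic field, so n = 2, s = r2 = 1, r1 = 0
M = (n!/n^n) * (4/pi)^s * sqrt(|disc(K)|) = (2!/2^2) * (4/pi)^1 * sqrt(3860)
= 0.5 * 1.273240 * 62.128898
= 39.5525

39.5525


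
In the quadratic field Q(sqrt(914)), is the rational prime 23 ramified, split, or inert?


K = Q(sqrt(914)). Since d mod 4 = 2, disc(K) = 3656.
Check p | disc: 3656 mod 23 = 22.
p does not divide disc. Compute Legendre symbol (d/p):
17^((23-1)/2) mod 23 = -1
(d/p) = -1, so p is inert: (p) stays prime with e=1, f=2, g=1.
Therefore p is inert.

inert


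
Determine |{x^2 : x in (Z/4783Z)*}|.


For prime p, the number of non-zero quadratic residues is (p-1)/2.
= (4783-1)/2
= 2391

2391


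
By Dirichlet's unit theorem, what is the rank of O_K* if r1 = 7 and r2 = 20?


By Dirichlet's unit theorem:
rank = r1 + r2 - 1
= 7 + 20 - 1
= 26

26


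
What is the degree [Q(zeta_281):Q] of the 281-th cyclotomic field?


The degree equals Euler's totient phi(281).
281 = 281
phi(281) = 280

280


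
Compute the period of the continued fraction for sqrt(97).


Run the CF algorithm for sqrt(97).
a_0 = floor(sqrt(97)) = 9; set m_0=0, q_0=1.
Recurrence: m' = q*a - m,  q' = (d - m'^2)/q,  a' = floor((a_0 + m')/q').
  step 1: m=9, q=16, a=1
  step 2: m=7, q=3, a=5
  step 3: m=8, q=11, a=1
  step 4: m=3, q=8, a=1
  step 5: m=5, q=9, a=1
  step 6: m=4, q=9, a=1
  step 7: m=5, q=8, a=1
  step 8: m=3, q=11, a=1
  step 9: m=8, q=3, a=5
  step 10: m=7, q=16, a=1
  step 11: m=9, q=1, a=18
a_11 = 2*a_0 = 18, so the period closes here.
sqrt(97) = [9; 1, 5, 1, 1, 1, 1, 1, 1, 5, 1, 18]
Period length = 11

11


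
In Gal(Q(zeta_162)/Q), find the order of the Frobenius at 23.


The Frobenius at p in Gal(Q(zeta_n)/Q) = (Z/nZ)* is the class of p, so its order is ord_162(23), the smallest k >= 1 with 23^k = 1 mod 162.
n = 162 = 2 * 3^4, phi(162) = 54; the order divides phi(n).
Divisors of 54: 1, 2, 3, 6, 9, 18, 27, 54
Repeated squaring mod 162: 23^1 = 23, 23^2 = 43, 23^4 = 67, 23^8 = 115, 23^16 = 103, 23^32 = 79
Test divisors in increasing order:
  k=1: 23^1 = 23 mod 162
  k=2: 23^2 = 43 mod 162
  k=3: 23^3 = 43 * 23 = 17 mod 162
  k=6: 23^6 = 67 * 43 = 127 mod 162
  k=9: 23^9 = 115 * 23 = 53 mod 162
  k=18: 23^18 = 103 * 43 = 55 mod 162
  k=27: 23^27 = 103 * 115 * 43 * 23 = 161 mod 162
  k=54: 23^54 = 79 * 103 * 67 * 43 = 1 mod 162  <- first divisor giving 1
Order = 54

54


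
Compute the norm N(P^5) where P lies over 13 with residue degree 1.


N(P^a) = p^(a*f)
= 13^(5*1)
= 13^5
= 371293

371293


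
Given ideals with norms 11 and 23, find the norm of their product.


N(IJ) = N(I) * N(J)
= 11 * 23
= 253

253


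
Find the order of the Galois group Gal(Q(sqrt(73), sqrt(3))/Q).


The 2 square roots of distinct primes are multiplicatively independent over Q,
so [K:Q] = 2^2 and Gal(K/Q) is isomorphic to (Z/2Z)^2.
|Gal| = 2^2 = 4

4
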